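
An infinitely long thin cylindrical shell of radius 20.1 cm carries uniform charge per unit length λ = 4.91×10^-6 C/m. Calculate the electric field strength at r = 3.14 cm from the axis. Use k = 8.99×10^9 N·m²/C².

E = 0 (no enclosed charge)

Coaxial Gaussian cylinder, radius r = 3.14 cm, length L (r < 20.1 cm, inside the shell).
All the surface charge lies outside this cylinder: Q_enc = 0, hence E = 0.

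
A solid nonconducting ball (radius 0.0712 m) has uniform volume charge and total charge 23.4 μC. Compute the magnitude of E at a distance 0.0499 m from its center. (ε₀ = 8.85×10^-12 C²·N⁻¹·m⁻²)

Use a concentric Gaussian sphere at r = 0.0499 m (r < R).
For a uniform sphere the enclosed fraction is (r/R)³, so Q_enc = (23.4 μC)(0.0499/0.0712)³ = 8.055e-6 C.
Applying ∮E·dA = Q_enc/ε₀ with Φ = E(4πr²):
E = |Q_enc|/(4πε₀r²) = (8.055×10^-6)/(4π·8.85×10^-12·(0.0499)²) = 2.91×10^7 N/C.

E ≈ 2.91×10^7 N/C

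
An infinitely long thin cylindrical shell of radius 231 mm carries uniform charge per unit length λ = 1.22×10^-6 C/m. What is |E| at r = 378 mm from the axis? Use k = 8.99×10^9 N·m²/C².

|E| = 5.80e4 V/m

Coaxial Gaussian cylinder, radius r = 378 mm, length L (r > 231 mm).
The full line charge is enclosed: λ_enc = 1.22×10^-6 C/m.
Since E is radial and uniform over the curved surface, Φ = E·2πrL = Q_enc/ε₀ = λ_enc L/ε₀.
E = 2k|λ_enc|/r = 2(8.99×10^9)(1.22e-6)/(0.378) = 5.80×10^4 N/C.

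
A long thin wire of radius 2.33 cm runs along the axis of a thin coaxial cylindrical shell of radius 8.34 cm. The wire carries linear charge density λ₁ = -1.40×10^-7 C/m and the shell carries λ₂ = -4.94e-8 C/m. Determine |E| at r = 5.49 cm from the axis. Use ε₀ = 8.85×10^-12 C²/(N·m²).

Choose a coaxial cylinder of radius r = 5.49 cm (arbitrary length L) as the Gaussian surface (between the conductors, 2.33 cm < r < 8.34 cm).
The shell at 8.34 cm lies outside the Gaussian surface, so λ_enc = λ₁ = -1.40×10^-7 C/m.
By Gauss's law (flux through the curved wall only), E·2πrL = λ_enc L/ε₀.
E = |λ_enc|/(2πε₀r) = (1.40×10^-7)/(2π·8.85×10^-12·0.0549) = 4.59×10^4 N/C.

4.59×10^4 N/C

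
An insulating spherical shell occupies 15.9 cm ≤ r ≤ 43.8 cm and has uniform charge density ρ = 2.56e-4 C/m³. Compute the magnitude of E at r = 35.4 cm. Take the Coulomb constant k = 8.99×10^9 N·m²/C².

Take a concentric spherical Gaussian surface of radius r = 35.4 cm (within the shell material, 15.9 cm < r < 43.8 cm).
Enclosed charge is the volume from a to r: Q_enc = (4π/3)ρ(r³ − a³) = 4.326×10^-5 C.
Since E is radial and uniform over the Gaussian sphere, Φ = E·4πr² = Q_enc/ε₀.
E = k|Q_enc|/r² = (8.99×10^9)(4.326×10^-5)/(0.354)² = 3.10e6 N/C.

E ≈ 3.10e6 N/C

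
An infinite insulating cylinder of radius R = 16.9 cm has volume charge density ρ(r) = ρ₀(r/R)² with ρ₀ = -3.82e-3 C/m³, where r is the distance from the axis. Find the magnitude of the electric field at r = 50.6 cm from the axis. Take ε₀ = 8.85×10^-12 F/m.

By cylindrical symmetry E is radial; use a coaxial Gaussian cylinder of radius 50.6 cm and length L (r > R, full charge per length enclosed).
λ_enc = 2π ∫₀^R ρ₀(r'/R)^2 r' dr' = 2πρ₀R²/4 = -1.714×10^-4 C/m.
Since E is radial and uniform over the curved surface, Φ = E·2πrL = Q_enc/ε₀ = λ_enc L/ε₀.
E = |λ_enc|/(2πε₀r) = (1.714e-4)/(2π·8.85×10^-12·0.506) = 6.09e6 N/C.

|E| = 6.09×10^6 N/C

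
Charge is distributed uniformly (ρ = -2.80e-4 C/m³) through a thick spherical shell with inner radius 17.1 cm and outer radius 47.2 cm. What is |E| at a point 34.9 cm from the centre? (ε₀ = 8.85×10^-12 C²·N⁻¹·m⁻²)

By spherical symmetry E is radial; choose a Gaussian sphere of radius r = 34.9 cm (within the shell material, 17.1 cm < r < 47.2 cm).
Only the shell between 17.1 cm and r is enclosed: Q_enc = ρ·(4π/3)(r³ − a³) = (-2.80e-4)·(4π/3)·((0.349)³ − (0.171)³) = -4.399×10^-5 C.
Since E is radial and uniform over the Gaussian sphere, Φ = E·4πr² = Q_enc/ε₀.
E = |Q_enc|/(4πε₀r²) = (4.399e-5)/(4π·8.85×10^-12·(0.349)²) = 3.25×10^6 N/C.

|E| = 3.25e6 N/C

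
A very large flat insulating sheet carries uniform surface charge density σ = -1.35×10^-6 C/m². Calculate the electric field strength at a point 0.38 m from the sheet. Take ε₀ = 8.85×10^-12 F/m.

7.63e4 V/m

By planar symmetry E is perpendicular to the sheet and uniform; use a Gaussian pillbox with flat faces of area A on each side of the sheet.
Only the two end caps contribute flux: Φ = 2EA. With Q_enc = σA, Gauss's law gives E = |σ|/(2ε₀).
E = |σ|/(2ε₀) = (1.35e-6)/(2·8.85×10^-12) = 7.63×10^4 N/C.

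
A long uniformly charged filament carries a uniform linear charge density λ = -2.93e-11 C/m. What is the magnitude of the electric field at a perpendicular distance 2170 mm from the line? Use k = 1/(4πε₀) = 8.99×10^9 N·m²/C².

Take a coaxial cylindrical Gaussian surface of radius r = 2170 mm and length L.
Q_enc = λL, so λ_enc = -2.93×10^-11 C/m.
Gauss's law: E·2πrL = λ_enc L/ε₀.
E = 2k|λ_enc|/r = 2(8.99×10^9)(2.93×10^-11)/(2.17) = 0.243 N/C.

0.243 N/C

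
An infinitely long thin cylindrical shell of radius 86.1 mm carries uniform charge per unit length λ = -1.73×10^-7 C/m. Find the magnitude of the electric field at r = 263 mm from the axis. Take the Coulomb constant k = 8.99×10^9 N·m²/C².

E = 1.18×10^4 V/m

Take a coaxial cylindrical Gaussian surface of radius r = 263 mm and length L (r > 86.1 mm).
The full line charge is enclosed: λ_enc = -1.73×10^-7 C/m.
Since E is radial and uniform over the curved surface, Φ = E·2πrL = Q_enc/ε₀ = λ_enc L/ε₀.
E = 2k|λ_enc|/r = 2(8.99×10^9)(1.73×10^-7)/(0.263) = 1.18×10^4 N/C.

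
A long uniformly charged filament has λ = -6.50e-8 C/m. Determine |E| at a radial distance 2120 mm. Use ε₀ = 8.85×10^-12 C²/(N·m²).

|E| ≈ 551 N/C

Choose a coaxial cylinder of radius r = 2120 mm (arbitrary length L) as the Gaussian surface.
Q_enc = λL, so λ_enc = -6.50×10^-8 C/m.
By Gauss's law (flux through the curved wall only), E·2πrL = λ_enc L/ε₀.
E = |λ_enc|/(2πε₀r) = (6.50e-8)/(2π·8.85×10^-12·2.12) = 551 N/C.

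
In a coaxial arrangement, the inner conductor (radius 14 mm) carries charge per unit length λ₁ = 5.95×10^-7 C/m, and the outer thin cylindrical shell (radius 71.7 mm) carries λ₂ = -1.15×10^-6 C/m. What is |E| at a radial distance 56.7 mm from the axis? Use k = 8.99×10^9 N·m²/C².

1.89×10^5 V/m

Choose a coaxial cylinder of radius r = 56.7 mm (arbitrary length L) as the Gaussian surface (between the conductors, 14 mm < r < 71.7 mm).
The shell at 71.7 mm lies outside the Gaussian surface, so λ_enc = λ₁ = 5.95e-7 C/m.
By Gauss's law (flux through the curved wall only), E·2πrL = λ_enc L/ε₀.
E = 2k|λ_enc|/r = 2(8.99×10^9)(5.95×10^-7)/(0.0567) = 1.89×10^5 N/C.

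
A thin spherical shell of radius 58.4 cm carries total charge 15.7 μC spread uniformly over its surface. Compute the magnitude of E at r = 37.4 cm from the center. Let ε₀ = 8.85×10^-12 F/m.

E = 0 (no enclosed charge)

Use a concentric Gaussian sphere at r = 37.4 cm (inside the shell, r < 58.4 cm).
All the charge is outside the Gaussian surface: Q_enc = 0, hence E = 0 everywhere inside the shell.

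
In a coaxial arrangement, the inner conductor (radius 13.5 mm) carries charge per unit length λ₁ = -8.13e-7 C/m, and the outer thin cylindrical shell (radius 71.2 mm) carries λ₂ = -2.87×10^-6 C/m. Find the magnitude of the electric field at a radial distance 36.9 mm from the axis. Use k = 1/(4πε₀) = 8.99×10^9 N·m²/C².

By cylindrical symmetry E is radial; use a coaxial Gaussian cylinder of radius 36.9 mm and length L (between the conductors, 13.5 mm < r < 71.2 mm).
The shell at 71.2 mm lies outside the Gaussian surface, so λ_enc = λ₁ = -8.13×10^-7 C/m.
Since E is radial and uniform over the curved surface, Φ = E·2πrL = Q_enc/ε₀ = λ_enc L/ε₀.
E = 2k|λ_enc|/r = 2(8.99×10^9)(8.13×10^-7)/(0.0369) = 3.96e5 N/C.

|E| = 3.96e5 N/C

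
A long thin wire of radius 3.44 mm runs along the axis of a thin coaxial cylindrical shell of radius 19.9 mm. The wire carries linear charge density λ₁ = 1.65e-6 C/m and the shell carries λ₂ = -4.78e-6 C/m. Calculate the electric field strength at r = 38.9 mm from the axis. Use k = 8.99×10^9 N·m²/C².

Coaxial Gaussian cylinder, radius r = 38.9 mm, length L (r > 19.9 mm, enclosing both).
λ_enc = λ₁ + λ₂ = (1.65×10^-6) + (-4.78×10^-6) = -3.13e-6 C/m.
By Gauss's law (flux through the curved wall only), E·2πrL = λ_enc L/ε₀.
E = 2k|λ_enc|/r = 2(8.99×10^9)(3.13×10^-6)/(0.0389) = 1.45e6 N/C.

|E| ≈ 1.45×10^6 N/C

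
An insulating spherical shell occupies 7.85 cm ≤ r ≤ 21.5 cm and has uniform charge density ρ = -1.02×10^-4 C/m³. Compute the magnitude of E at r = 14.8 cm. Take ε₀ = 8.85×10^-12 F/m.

Take a concentric spherical Gaussian surface of radius r = 14.8 cm (within the shell material, 7.85 cm < r < 21.5 cm).
Enclosed charge is the volume from a to r: Q_enc = (4π/3)ρ(r³ − a³) = -1.178×10^-6 C.
Gauss's law: E·4πr² = Q_enc/ε₀.
E = |Q_enc|/(4πε₀r²) = (1.178×10^-6)/(4π·8.85×10^-12·(0.148)²) = 4.84×10^5 N/C.

E ≈ 4.84×10^5 N/C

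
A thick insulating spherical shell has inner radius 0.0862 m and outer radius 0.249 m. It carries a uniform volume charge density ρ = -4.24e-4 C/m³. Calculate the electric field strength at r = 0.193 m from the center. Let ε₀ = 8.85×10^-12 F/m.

Symmetry ⇒ E = E(r) r̂. Gaussian sphere of radius r = 0.193 m (within the shell material, 0.0862 m < r < 0.249 m).
Enclosed charge is the volume from a to r: Q_enc = (4π/3)ρ(r³ − a³) = -1.163×10^-5 C.
Applying ∮E·dA = Q_enc/ε₀ with Φ = E(4πr²):
E = |Q_enc|/(4πε₀r²) = (1.163×10^-5)/(4π·8.85×10^-12·(0.193)²) = 2.81×10^6 N/C.

E ≈ 2.81×10^6 V/m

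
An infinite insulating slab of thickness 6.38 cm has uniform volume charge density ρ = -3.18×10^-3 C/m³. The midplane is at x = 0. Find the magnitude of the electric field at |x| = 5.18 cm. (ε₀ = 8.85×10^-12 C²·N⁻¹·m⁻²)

The point |x| = 5.18 cm lies outside the slab (half-thickness 0.0319 m). A symmetric pillbox spanning the full slab encloses Q_enc = ρ·d·A.
Flux = 2EA ⇒ E = |ρ|d/(2ε₀), independent of distance outside.
E = (3.18×10^-3)(0.0638)/(2·8.85×10^-12) = 1.15e7 N/C.

|E| = 1.15×10^7 N/C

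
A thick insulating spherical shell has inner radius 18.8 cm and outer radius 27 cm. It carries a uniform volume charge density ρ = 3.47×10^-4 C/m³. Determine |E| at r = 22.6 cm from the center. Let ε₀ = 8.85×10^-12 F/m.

|E| = 1.25×10^6 N/C

Use a concentric Gaussian sphere at r = 22.6 cm (within the shell material, 18.8 cm < r < 27 cm).
Enclosed charge is the volume from a to r: Q_enc = (4π/3)ρ(r³ − a³) = 7.12e-6 C.
Applying ∮E·dA = Q_enc/ε₀ with Φ = E(4πr²):
E = |Q_enc|/(4πε₀r²) = (7.12×10^-6)/(4π·8.85×10^-12·(0.226)²) = 1.25×10^6 N/C.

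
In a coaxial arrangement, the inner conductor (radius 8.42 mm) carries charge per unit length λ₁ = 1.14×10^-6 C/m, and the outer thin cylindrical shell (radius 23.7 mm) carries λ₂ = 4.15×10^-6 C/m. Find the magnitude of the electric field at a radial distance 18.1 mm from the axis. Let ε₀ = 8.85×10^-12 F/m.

E = 1.13×10^6 V/m

By cylindrical symmetry E is radial; use a coaxial Gaussian cylinder of radius 18.1 mm and length L (between the conductors, 8.42 mm < r < 23.7 mm).
The shell at 23.7 mm lies outside the Gaussian surface, so λ_enc = λ₁ = 1.14×10^-6 C/m.
Gauss's law: E·2πrL = λ_enc L/ε₀.
E = |λ_enc|/(2πε₀r) = (1.14e-6)/(2π·8.85×10^-12·0.0181) = 1.13e6 N/C.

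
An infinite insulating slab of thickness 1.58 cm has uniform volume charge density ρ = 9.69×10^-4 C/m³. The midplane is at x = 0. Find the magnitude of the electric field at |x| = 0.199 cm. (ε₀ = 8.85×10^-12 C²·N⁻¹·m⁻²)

By symmetry E is perpendicular to the slab. A Gaussian pillbox from −0.199 cm to +0.199 cm (face area A) lies entirely within the slab.
Q_enc = ρ·(2x)·A and flux = 2EA, so 2EA = 2ρxA/ε₀ ⇒ E = |ρ|x/ε₀.
E = (9.69e-4)(0.00199)/(8.85×10^-12) = 2.18×10^5 N/C.

|E| = 2.18e5 V/m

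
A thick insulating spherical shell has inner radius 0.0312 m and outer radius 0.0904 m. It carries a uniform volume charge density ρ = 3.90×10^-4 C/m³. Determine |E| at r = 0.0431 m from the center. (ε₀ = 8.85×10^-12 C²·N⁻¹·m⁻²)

3.93×10^5 N/C

Symmetry ⇒ E = E(r) r̂. Gaussian sphere of radius r = 0.0431 m (within the shell material, 0.0312 m < r < 0.0904 m).
Enclosed charge is the volume from a to r: Q_enc = (4π/3)ρ(r³ − a³) = 8.118×10^-8 C.
Applying ∮E·dA = Q_enc/ε₀ with Φ = E(4πr²):
E = |Q_enc|/(4πε₀r²) = (8.118×10^-8)/(4π·8.85×10^-12·(0.0431)²) = 3.93×10^5 N/C.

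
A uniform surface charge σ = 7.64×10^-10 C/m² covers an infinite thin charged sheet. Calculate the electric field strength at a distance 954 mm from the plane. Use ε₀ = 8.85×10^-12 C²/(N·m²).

|E| = 43.2 N/C

The symmetry is planar: E is normal to the sheet and the same magnitude on both sides. Take a pillbox straddling the sheet with end-cap area A.
Flux Φ = 2EA and Q_enc = σA, so 2EA = σA/ε₀ ⇒ E = |σ|/(2ε₀), independent of distance.
E = |σ|/(2ε₀) = (7.64e-10)/(2·8.85×10^-12) = 43.2 N/C.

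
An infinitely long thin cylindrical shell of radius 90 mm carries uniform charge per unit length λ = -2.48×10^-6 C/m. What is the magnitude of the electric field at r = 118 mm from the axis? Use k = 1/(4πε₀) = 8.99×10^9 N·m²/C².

3.78×10^5 N/C

By cylindrical symmetry E is radial; use a coaxial Gaussian cylinder of radius 118 mm and length L (r > 90 mm).
The full line charge is enclosed: λ_enc = -2.48×10^-6 C/m.
By Gauss's law (flux through the curved wall only), E·2πrL = λ_enc L/ε₀.
E = 2k|λ_enc|/r = 2(8.99×10^9)(2.48×10^-6)/(0.118) = 3.78×10^5 N/C.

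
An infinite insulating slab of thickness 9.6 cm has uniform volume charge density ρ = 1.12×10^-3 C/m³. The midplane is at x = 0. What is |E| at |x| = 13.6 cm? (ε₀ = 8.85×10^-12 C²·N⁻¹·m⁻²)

6.07e6 N/C

The point |x| = 13.6 cm lies outside the slab (half-thickness 0.048 m). A symmetric pillbox spanning the full slab encloses Q_enc = ρ·d·A.
Flux = 2EA ⇒ E = |ρ|d/(2ε₀), independent of distance outside.
E = (1.12e-3)(0.096)/(2·8.85×10^-12) = 6.07×10^6 N/C.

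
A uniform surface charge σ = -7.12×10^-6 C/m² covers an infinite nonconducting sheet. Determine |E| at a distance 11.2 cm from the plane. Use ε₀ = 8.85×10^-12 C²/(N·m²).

Choose a cylindrical pillbox piercing the sheet, end faces (area A) parallel to it.
Flux Φ = 2EA and Q_enc = σA, so 2EA = σA/ε₀ ⇒ E = |σ|/(2ε₀), independent of distance.
E = |σ|/(2ε₀) = (7.12e-6)/(2·8.85×10^-12) = 4.02×10^5 N/C.

E ≈ 4.02×10^5 N/C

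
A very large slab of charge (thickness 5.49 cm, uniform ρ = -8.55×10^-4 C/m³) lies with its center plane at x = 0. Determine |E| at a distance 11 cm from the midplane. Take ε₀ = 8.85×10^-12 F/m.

The point |x| = 11 cm lies outside the slab (half-thickness 0.02745 m). A symmetric pillbox spanning the full slab encloses Q_enc = ρ·d·A.
Flux = 2EA ⇒ E = |ρ|d/(2ε₀), independent of distance outside.
E = (8.55×10^-4)(0.0549)/(2·8.85×10^-12) = 2.65e6 N/C.

|E| = 2.65e6 N/C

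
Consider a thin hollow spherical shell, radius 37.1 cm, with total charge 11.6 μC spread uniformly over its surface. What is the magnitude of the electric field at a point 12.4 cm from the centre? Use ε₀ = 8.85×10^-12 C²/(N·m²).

E = 0 (no enclosed charge)

Take a concentric spherical Gaussian surface of radius r = 12.4 cm (inside the shell, r < 37.1 cm).
All the charge is outside the Gaussian surface: Q_enc = 0, hence E = 0 everywhere inside the shell.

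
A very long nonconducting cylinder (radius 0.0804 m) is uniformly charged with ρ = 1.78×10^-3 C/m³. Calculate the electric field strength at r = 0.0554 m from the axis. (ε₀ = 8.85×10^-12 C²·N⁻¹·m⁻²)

5.57e6 V/m

Coaxial Gaussian cylinder, radius r = 0.0554 m, length L (r < R).
Enclosed charge per unit length: λ_enc = ρ·πr² = (1.78e-3)π(0.0554)² = 1.716×10^-5 C/m.
Applying ∮E·dA = Q_enc/ε₀ with the end caps contributing no flux:
E = |λ_enc|/(2πε₀r) = (1.716×10^-5)/(2π·8.85×10^-12·0.0554) = 5.57e6 N/C.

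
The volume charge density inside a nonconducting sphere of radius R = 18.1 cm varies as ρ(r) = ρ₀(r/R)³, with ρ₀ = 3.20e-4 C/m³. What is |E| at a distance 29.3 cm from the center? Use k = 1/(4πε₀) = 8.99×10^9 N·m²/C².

E ≈ 4.16×10^5 V/m

Use a concentric Gaussian sphere at r = 29.3 cm (r > R, all charge enclosed).
Q_enc = 4π ∫₀^R ρ₀(r'/R)^3 r'² dr' = 4πρ₀R³/6 = 3.974×10^-6 C.
Gauss's law: E·4πr² = Q_enc/ε₀.
E = k|Q_enc|/r² = (8.99×10^9)(3.974e-6)/(0.293)² = 4.16e5 N/C.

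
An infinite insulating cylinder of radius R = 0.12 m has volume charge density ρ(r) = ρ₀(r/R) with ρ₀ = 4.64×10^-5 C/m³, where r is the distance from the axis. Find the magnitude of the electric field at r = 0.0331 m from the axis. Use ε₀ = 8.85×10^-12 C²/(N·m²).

Choose a coaxial cylinder of radius r = 0.0331 m (arbitrary length L) as the Gaussian surface (r < R).
Integrating ρ over the cross-section to radius r: λ_enc = (2πρ₀/R) ∫₀^r r'^2 dr' = 2πρ₀ r^3/(3·R) = 2.937×10^-8 C/m.
Gauss's law: E·2πrL = λ_enc L/ε₀.
E = |λ_enc|/(2πε₀r) = (2.937×10^-8)/(2π·8.85×10^-12·0.0331) = 1.60×10^4 N/C.

|E| ≈ 1.60×10^4 V/m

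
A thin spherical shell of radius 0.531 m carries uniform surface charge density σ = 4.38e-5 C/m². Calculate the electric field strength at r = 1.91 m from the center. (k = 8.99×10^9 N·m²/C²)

Use a concentric Gaussian sphere at r = 1.91 m (r > 0.531 m).
The entire shell is enclosed: Q_enc = σ·4πR² = (4.38e-5)·4π·(0.531)² = 1.552×10^-4 C.
Applying ∮E·dA = Q_enc/ε₀ with Φ = E(4πr²):
E = k|Q_enc|/r² = (8.99×10^9)(1.552×10^-4)/(1.91)² = 3.82×10^5 N/C.

|E| ≈ 3.82e5 N/C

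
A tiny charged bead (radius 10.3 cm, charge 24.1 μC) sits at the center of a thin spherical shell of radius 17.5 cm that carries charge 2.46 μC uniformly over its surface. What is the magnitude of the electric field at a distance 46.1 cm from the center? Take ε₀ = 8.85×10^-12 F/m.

|E| ≈ 1.12×10^6 V/m

Symmetry ⇒ E = E(r) r̂. Gaussian sphere of radius r = 46.1 cm (r > 17.5 cm, enclosing both).
Q_enc = (24.1 μC) + (2.46 μC) = 2.656×10^-5 C.
Gauss's law: E·4πr² = Q_enc/ε₀.
E = |Q_enc|/(4πε₀r²) = (2.656e-5)/(4π·8.85×10^-12·(0.461)²) = 1.12×10^6 N/C.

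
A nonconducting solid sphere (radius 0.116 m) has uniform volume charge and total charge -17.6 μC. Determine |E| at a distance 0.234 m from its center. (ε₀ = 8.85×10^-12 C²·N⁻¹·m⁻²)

E = 2.89e6 V/m

By spherical symmetry E is radial; choose a Gaussian sphere of radius r = 0.234 m (r > R, so the entire charge is enclosed).
Q_enc = -17.6 μC = -1.76×10^-5 C.
Applying ∮E·dA = Q_enc/ε₀ with Φ = E(4πr²):
E = |Q_enc|/(4πε₀r²) = (1.76×10^-5)/(4π·8.85×10^-12·(0.234)²) = 2.89×10^6 N/C.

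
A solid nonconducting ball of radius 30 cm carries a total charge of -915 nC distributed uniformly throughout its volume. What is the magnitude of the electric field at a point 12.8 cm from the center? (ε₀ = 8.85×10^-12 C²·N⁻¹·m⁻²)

Use a concentric Gaussian sphere at r = 12.8 cm (r < R).
For a uniform sphere the enclosed fraction is (r/R)³, so Q_enc = (-915 nC)(0.128/0.3)³ = -7.107×10^-8 C.
Gauss's law: E·4πr² = Q_enc/ε₀.
E = |Q_enc|/(4πε₀r²) = (7.107×10^-8)/(4π·8.85×10^-12·(0.128)²) = 3.90×10^4 N/C.

E ≈ 3.90e4 N/C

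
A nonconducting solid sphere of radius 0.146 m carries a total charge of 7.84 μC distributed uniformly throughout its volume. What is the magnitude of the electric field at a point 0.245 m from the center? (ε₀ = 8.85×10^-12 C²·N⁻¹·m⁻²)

By spherical symmetry E is radial; choose a Gaussian sphere of radius r = 0.245 m (r > R, so the entire charge is enclosed).
Q_enc = 7.84 μC = 7.84×10^-6 C.
Applying ∮E·dA = Q_enc/ε₀ with Φ = E(4πr²):
E = |Q_enc|/(4πε₀r²) = (7.84×10^-6)/(4π·8.85×10^-12·(0.245)²) = 1.17×10^6 N/C.

|E| = 1.17×10^6 N/C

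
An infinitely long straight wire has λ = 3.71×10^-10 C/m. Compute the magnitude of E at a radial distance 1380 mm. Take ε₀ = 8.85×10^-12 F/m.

|E| = 4.83 N/C

By cylindrical symmetry E is radial; use a coaxial Gaussian cylinder of radius 1380 mm and length L.
Q_enc = λL, so λ_enc = 3.71×10^-10 C/m.
Gauss's law: E·2πrL = λ_enc L/ε₀.
E = |λ_enc|/(2πε₀r) = (3.71×10^-10)/(2π·8.85×10^-12·1.38) = 4.83 N/C.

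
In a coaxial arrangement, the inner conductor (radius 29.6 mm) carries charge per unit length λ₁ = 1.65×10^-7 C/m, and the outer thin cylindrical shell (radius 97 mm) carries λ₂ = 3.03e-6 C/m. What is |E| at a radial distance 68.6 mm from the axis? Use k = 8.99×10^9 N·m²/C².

Choose a coaxial cylinder of radius r = 68.6 mm (arbitrary length L) as the Gaussian surface (between the conductors, 29.6 mm < r < 97 mm).
Only the inner wire is enclosed; the outer shell contributes nothing inside itself. λ_enc = λ₁ = 1.65×10^-7 C/m.
Gauss's law: E·2πrL = λ_enc L/ε₀.
E = 2k|λ_enc|/r = 2(8.99×10^9)(1.65×10^-7)/(0.0686) = 4.32×10^4 N/C.

|E| = 4.32×10^4 N/C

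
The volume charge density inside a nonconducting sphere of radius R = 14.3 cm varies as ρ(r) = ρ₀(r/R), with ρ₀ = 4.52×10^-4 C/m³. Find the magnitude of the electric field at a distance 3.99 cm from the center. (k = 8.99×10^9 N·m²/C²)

By spherical symmetry E is radial; choose a Gaussian sphere of radius r = 3.99 cm (r < R).
Q_enc = ∫₀^r ρ(r')·4πr'² dr' = (4πρ₀/R) ∫₀^r r'^3 dr' = 4πρ₀ r^4/(4·R) = 2.517e-8 C.
Applying ∮E·dA = Q_enc/ε₀ with Φ = E(4πr²):
E = k|Q_enc|/r² = (8.99×10^9)(2.517×10^-8)/(0.0399)² = 1.42×10^5 N/C.

|E| ≈ 1.42×10^5 N/C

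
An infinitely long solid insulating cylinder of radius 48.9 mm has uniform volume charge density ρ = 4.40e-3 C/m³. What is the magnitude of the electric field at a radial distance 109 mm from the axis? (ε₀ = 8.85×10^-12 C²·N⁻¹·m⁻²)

E ≈ 5.45×10^6 N/C

By cylindrical symmetry E is radial; use a coaxial Gaussian cylinder of radius 109 mm and length L (r > 48.9 mm, full cross-section enclosed).
λ_enc = ρ·πR² = (4.40e-3)π(0.0489)² = 3.305×10^-5 C/m.
Applying ∮E·dA = Q_enc/ε₀ with the end caps contributing no flux:
E = |λ_enc|/(2πε₀r) = (3.305e-5)/(2π·8.85×10^-12·0.109) = 5.45×10^6 N/C.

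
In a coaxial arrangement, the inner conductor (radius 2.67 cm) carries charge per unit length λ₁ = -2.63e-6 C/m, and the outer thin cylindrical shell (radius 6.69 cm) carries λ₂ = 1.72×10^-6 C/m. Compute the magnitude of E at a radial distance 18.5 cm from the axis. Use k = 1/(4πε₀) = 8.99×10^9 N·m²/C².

E = 8.84×10^4 N/C

Take a coaxial cylindrical Gaussian surface of radius r = 18.5 cm and length L (r > 6.69 cm, enclosing both).
λ_enc = λ₁ + λ₂ = (-2.63e-6) + (1.72×10^-6) = -9.10×10^-7 C/m.
Since E is radial and uniform over the curved surface, Φ = E·2πrL = Q_enc/ε₀ = λ_enc L/ε₀.
E = 2k|λ_enc|/r = 2(8.99×10^9)(9.10×10^-7)/(0.185) = 8.84×10^4 N/C.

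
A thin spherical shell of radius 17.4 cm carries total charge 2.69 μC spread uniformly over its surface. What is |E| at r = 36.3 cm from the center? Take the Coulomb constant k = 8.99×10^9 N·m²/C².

Symmetry ⇒ E = E(r) r̂. Gaussian sphere of radius r = 36.3 cm (r > 17.4 cm).
The entire shell is enclosed: Q_enc = 2.69×10^-6 C.
Gauss's law: E·4πr² = Q_enc/ε₀.
E = k|Q_enc|/r² = (8.99×10^9)(2.69×10^-6)/(0.363)² = 1.84e5 N/C.

|E| ≈ 1.84×10^5 N/C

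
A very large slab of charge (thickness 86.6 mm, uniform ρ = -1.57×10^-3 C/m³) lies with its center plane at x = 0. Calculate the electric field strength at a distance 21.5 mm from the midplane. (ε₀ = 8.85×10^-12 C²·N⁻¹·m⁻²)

3.81e6 V/m

By symmetry E is perpendicular to the slab. A Gaussian pillbox from −21.5 mm to +21.5 mm (face area A) lies entirely within the slab.
Q_enc = ρ·(2x)·A and flux = 2EA, so 2EA = 2ρxA/ε₀ ⇒ E = |ρ|x/ε₀.
E = (1.57×10^-3)(0.0215)/(8.85×10^-12) = 3.81e6 N/C.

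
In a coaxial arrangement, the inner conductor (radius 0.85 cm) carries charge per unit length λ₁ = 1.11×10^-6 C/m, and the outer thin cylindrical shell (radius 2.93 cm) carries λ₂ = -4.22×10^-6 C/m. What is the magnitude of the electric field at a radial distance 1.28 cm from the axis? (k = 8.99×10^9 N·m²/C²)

|E| ≈ 1.56e6 N/C

Coaxial Gaussian cylinder, radius r = 1.28 cm, length L (between the conductors, 0.85 cm < r < 2.93 cm).
The shell at 2.93 cm lies outside the Gaussian surface, so λ_enc = λ₁ = 1.11e-6 C/m.
Gauss's law: E·2πrL = λ_enc L/ε₀.
E = 2k|λ_enc|/r = 2(8.99×10^9)(1.11×10^-6)/(0.0128) = 1.56×10^6 N/C.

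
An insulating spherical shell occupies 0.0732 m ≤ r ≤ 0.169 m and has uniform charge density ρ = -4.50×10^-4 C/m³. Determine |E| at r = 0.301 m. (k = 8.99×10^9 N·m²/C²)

E = 8.29e5 V/m

Use a concentric Gaussian sphere at r = 0.301 m (r > 0.169 m, enclosing the whole shell).
Q_enc = ρ·(4π/3)(b³ − a³) = (-4.50×10^-4)·(4π/3)·((0.169)³ − (0.0732)³) = -8.359e-6 C.
By Gauss's law, ∮E·dA = E·4πr² = Q_enc/ε₀.
E = k|Q_enc|/r² = (8.99×10^9)(8.359×10^-6)/(0.301)² = 8.29×10^5 N/C.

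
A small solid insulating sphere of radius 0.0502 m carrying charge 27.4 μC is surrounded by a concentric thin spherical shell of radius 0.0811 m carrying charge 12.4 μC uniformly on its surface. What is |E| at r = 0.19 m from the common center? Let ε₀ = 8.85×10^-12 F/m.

E = 9.91×10^6 N/C

By spherical symmetry E is radial; choose a Gaussian sphere of radius r = 0.19 m (r > 0.0811 m, enclosing both).
Q_enc = (27.4 μC) + (12.4 μC) = 3.98e-5 C.
Gauss's law: E·4πr² = Q_enc/ε₀.
E = |Q_enc|/(4πε₀r²) = (3.98e-5)/(4π·8.85×10^-12·(0.19)²) = 9.91e6 N/C.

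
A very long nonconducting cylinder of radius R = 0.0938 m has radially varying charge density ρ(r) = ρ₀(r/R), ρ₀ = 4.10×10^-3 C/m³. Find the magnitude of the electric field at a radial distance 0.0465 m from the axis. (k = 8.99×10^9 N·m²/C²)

Coaxial Gaussian cylinder, radius r = 0.0465 m, length L (r < R).
Integrating ρ over the cross-section to radius r: λ_enc = (2πρ₀/R) ∫₀^r r'^2 dr' = 2πρ₀ r^3/(3·R) = 9.204×10^-6 C/m.
Gauss's law: E·2πrL = λ_enc L/ε₀.
E = 2k|λ_enc|/r = 2(8.99×10^9)(9.204×10^-6)/(0.0465) = 3.56×10^6 N/C.

|E| = 3.56×10^6 N/C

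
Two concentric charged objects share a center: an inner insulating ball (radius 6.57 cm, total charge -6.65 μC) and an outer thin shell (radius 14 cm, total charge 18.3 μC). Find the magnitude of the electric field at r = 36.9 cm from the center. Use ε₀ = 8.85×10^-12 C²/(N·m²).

7.69×10^5 V/m

By spherical symmetry E is radial; choose a Gaussian sphere of radius r = 36.9 cm (r > 14 cm, enclosing both).
Q_enc = (-6.65 μC) + (18.3 μC) = 1.165e-5 C.
Applying ∮E·dA = Q_enc/ε₀ with Φ = E(4πr²):
E = |Q_enc|/(4πε₀r²) = (1.165×10^-5)/(4π·8.85×10^-12·(0.369)²) = 7.69×10^5 N/C.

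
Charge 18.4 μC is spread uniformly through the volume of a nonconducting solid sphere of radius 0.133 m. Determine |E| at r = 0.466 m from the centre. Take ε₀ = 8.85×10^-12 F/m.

E = 7.62×10^5 V/m

Symmetry ⇒ E = E(r) r̂. Gaussian sphere of radius r = 0.466 m (r > R, so the entire charge is enclosed).
Q_enc = 18.4 μC = 1.84e-5 C.
Since E is radial and uniform over the Gaussian sphere, Φ = E·4πr² = Q_enc/ε₀.
E = |Q_enc|/(4πε₀r²) = (1.84×10^-5)/(4π·8.85×10^-12·(0.466)²) = 7.62×10^5 N/C.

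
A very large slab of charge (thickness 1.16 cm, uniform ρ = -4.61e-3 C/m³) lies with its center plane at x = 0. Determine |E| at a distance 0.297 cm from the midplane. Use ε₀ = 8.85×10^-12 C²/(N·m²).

By symmetry E is perpendicular to the slab. A Gaussian pillbox from −0.297 cm to +0.297 cm (face area A) lies entirely within the slab.
Q_enc = ρ·(2x)·A and flux = 2EA, so 2EA = 2ρxA/ε₀ ⇒ E = |ρ|x/ε₀.
E = (4.61×10^-3)(0.00297)/(8.85×10^-12) = 1.55×10^6 N/C.

1.55×10^6 V/m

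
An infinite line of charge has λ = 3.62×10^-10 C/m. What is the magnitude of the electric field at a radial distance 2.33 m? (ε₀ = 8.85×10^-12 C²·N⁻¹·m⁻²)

E = 2.79 V/m

Coaxial Gaussian cylinder, radius r = 2.33 m, length L.
Q_enc = λL, so λ_enc = 3.62×10^-10 C/m.
Gauss's law: E·2πrL = λ_enc L/ε₀.
E = |λ_enc|/(2πε₀r) = (3.62e-10)/(2π·8.85×10^-12·2.33) = 2.79 N/C.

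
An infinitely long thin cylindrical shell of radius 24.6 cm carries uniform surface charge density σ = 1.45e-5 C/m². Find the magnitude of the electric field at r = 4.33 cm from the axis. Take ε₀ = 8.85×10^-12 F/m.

|E| = 0 V/m

Take a coaxial cylindrical Gaussian surface of radius r = 4.33 cm and length L (r < 24.6 cm, inside the shell).
No charge is enclosed, so Gauss's law gives E·2πrL = 0 ⇒ E = 0.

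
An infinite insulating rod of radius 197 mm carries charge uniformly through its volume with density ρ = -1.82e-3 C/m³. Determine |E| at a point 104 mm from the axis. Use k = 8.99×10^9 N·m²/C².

By cylindrical symmetry E is radial; use a coaxial Gaussian cylinder of radius 104 mm and length L (r < R).
Charge inside radius r per length L is ρ·πr²·L, so λ_enc = ρπr² = -6.184×10^-5 C/m.
Applying ∮E·dA = Q_enc/ε₀ with the end caps contributing no flux:
E = 2k|λ_enc|/r = 2(8.99×10^9)(6.184×10^-5)/(0.104) = 1.07×10^7 N/C.

1.07×10^7 V/m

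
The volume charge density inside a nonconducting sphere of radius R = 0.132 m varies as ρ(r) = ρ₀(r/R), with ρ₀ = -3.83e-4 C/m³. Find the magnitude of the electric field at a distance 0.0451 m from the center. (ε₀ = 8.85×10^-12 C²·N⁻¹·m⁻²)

E ≈ 1.67e5 V/m

By spherical symmetry E is radial; choose a Gaussian sphere of radius r = 0.0451 m (r < R).
Q_enc = ∫₀^r ρ(r')·4πr'² dr' = (4πρ₀/R) ∫₀^r r'^3 dr' = 4πρ₀ r^4/(4·R) = -3.771e-8 C.
Applying ∮E·dA = Q_enc/ε₀ with Φ = E(4πr²):
E = |Q_enc|/(4πε₀r²) = (3.771×10^-8)/(4π·8.85×10^-12·(0.0451)²) = 1.67×10^5 N/C.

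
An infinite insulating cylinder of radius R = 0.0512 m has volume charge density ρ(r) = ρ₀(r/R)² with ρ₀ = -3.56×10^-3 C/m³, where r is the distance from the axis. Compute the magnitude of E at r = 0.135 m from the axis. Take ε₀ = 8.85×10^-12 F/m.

E = 1.95×10^6 N/C

Coaxial Gaussian cylinder, radius r = 0.135 m, length L (r > R, full charge per length enclosed).
λ_enc = 2π ∫₀^R ρ₀(r'/R)^2 r' dr' = 2πρ₀R²/4 = -1.466×10^-5 C/m.
Applying ∮E·dA = Q_enc/ε₀ with the end caps contributing no flux:
E = |λ_enc|/(2πε₀r) = (1.466×10^-5)/(2π·8.85×10^-12·0.135) = 1.95e6 N/C.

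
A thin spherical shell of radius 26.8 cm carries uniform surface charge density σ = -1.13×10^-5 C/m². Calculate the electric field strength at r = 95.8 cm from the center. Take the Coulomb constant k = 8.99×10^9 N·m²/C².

|E| = 9.99×10^4 N/C

Take a concentric spherical Gaussian surface of radius r = 95.8 cm (r > 26.8 cm).
The entire shell is enclosed: Q_enc = σ·4πR² = (-1.13×10^-5)·4π·(0.268)² = -1.02×10^-5 C.
Since E is radial and uniform over the Gaussian sphere, Φ = E·4πr² = Q_enc/ε₀.
E = k|Q_enc|/r² = (8.99×10^9)(1.02e-5)/(0.958)² = 9.99e4 N/C.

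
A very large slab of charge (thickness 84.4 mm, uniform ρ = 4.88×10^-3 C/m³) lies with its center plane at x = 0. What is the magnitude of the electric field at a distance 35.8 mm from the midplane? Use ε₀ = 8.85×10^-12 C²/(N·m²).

By symmetry E is perpendicular to the slab. A Gaussian pillbox from −35.8 mm to +35.8 mm (face area A) lies entirely within the slab.
Q_enc = ρ·(2x)·A and flux = 2EA, so 2EA = 2ρxA/ε₀ ⇒ E = |ρ|x/ε₀.
E = (4.88×10^-3)(0.0358)/(8.85×10^-12) = 1.97×10^7 N/C.

|E| = 1.97×10^7 N/C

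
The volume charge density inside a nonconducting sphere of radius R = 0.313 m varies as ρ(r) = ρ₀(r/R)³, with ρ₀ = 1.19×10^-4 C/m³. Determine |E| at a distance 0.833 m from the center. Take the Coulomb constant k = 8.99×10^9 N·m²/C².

Use a concentric Gaussian sphere at r = 0.833 m (r > R, all charge enclosed).
Q_enc = 4π ∫₀^R ρ₀(r'/R)^3 r'² dr' = 4πρ₀R³/6 = 7.643e-6 C.
Gauss's law: E·4πr² = Q_enc/ε₀.
E = k|Q_enc|/r² = (8.99×10^9)(7.643×10^-6)/(0.833)² = 9.90e4 N/C.

9.90×10^4 N/C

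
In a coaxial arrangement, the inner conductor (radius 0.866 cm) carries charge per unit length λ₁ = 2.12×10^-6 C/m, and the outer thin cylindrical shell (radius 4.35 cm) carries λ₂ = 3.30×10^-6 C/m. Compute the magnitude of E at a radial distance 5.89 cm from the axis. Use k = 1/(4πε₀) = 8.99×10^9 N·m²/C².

By cylindrical symmetry E is radial; use a coaxial Gaussian cylinder of radius 5.89 cm and length L (r > 4.35 cm, enclosing both).
λ_enc = λ₁ + λ₂ = (2.12×10^-6) + (3.30e-6) = 5.42×10^-6 C/m.
Since E is radial and uniform over the curved surface, Φ = E·2πrL = Q_enc/ε₀ = λ_enc L/ε₀.
E = 2k|λ_enc|/r = 2(8.99×10^9)(5.42e-6)/(0.0589) = 1.65×10^6 N/C.

|E| = 1.65×10^6 N/C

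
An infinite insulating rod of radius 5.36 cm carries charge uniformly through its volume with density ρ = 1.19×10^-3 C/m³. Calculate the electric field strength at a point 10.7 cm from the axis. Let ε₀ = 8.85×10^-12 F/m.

E ≈ 1.81×10^6 N/C

By cylindrical symmetry E is radial; use a coaxial Gaussian cylinder of radius 10.7 cm and length L (r > 5.36 cm, full cross-section enclosed).
λ_enc = ρ·πR² = (1.19e-3)π(0.0536)² = 1.074×10^-5 C/m.
Since E is radial and uniform over the curved surface, Φ = E·2πrL = Q_enc/ε₀ = λ_enc L/ε₀.
E = |λ_enc|/(2πε₀r) = (1.074×10^-5)/(2π·8.85×10^-12·0.107) = 1.81×10^6 N/C.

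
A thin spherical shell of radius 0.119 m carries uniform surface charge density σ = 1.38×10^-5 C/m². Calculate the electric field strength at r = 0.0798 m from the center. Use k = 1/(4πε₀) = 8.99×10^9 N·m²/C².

E = 0

Symmetry ⇒ E = E(r) r̂. Gaussian sphere of radius r = 0.0798 m (inside the shell, r < 0.119 m).
All the charge is outside the Gaussian surface: Q_enc = 0, hence E = 0 everywhere inside the shell.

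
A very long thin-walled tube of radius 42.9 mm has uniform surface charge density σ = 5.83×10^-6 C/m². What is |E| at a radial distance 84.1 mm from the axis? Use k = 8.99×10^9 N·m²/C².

Choose a coaxial cylinder of radius r = 84.1 mm (arbitrary length L) as the Gaussian surface (r > 42.9 mm).
The whole shell is enclosed: λ_enc = σ·2πR = (5.83e-6)·2π·(0.0429) = 1.571×10^-6 C/m.
Since E is radial and uniform over the curved surface, Φ = E·2πrL = Q_enc/ε₀ = λ_enc L/ε₀.
E = 2k|λ_enc|/r = 2(8.99×10^9)(1.571×10^-6)/(0.0841) = 3.36×10^5 N/C.

|E| ≈ 3.36×10^5 V/m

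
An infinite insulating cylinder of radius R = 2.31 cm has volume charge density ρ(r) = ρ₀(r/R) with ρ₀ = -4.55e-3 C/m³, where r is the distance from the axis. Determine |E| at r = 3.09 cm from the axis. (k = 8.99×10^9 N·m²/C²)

Take a coaxial cylindrical Gaussian surface of radius r = 3.09 cm and length L (r > R, full charge per length enclosed).
λ_enc = 2π ∫₀^R ρ₀(r'/R)^1 r' dr' = 2πρ₀R²/3 = -5.085×10^-6 C/m.
Gauss's law: E·2πrL = λ_enc L/ε₀.
E = 2k|λ_enc|/r = 2(8.99×10^9)(5.085e-6)/(0.0309) = 2.96×10^6 N/C.

|E| ≈ 2.96×10^6 N/C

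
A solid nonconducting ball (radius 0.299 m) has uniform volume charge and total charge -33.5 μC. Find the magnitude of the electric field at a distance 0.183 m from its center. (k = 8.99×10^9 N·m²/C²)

E = 2.06×10^6 N/C

By spherical symmetry E is radial; choose a Gaussian sphere of radius r = 0.183 m (r < R).
Only the charge within r is enclosed: Q_enc = Q·(r/R)³ = (-33.5 μC)·(0.183 m/0.299 m)³ = -7.68×10^-6 C.
By Gauss's law, ∮E·dA = E·4πr² = Q_enc/ε₀.
E = k|Q_enc|/r² = (8.99×10^9)(7.68e-6)/(0.183)² = 2.06×10^6 N/C.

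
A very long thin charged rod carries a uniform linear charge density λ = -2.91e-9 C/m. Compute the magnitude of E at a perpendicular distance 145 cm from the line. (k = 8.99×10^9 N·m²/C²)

Take a coaxial cylindrical Gaussian surface of radius r = 145 cm and length L.
Q_enc = λL, so λ_enc = -2.91×10^-9 C/m.
By Gauss's law (flux through the curved wall only), E·2πrL = λ_enc L/ε₀.
E = 2k|λ_enc|/r = 2(8.99×10^9)(2.91×10^-9)/(1.45) = 36.1 N/C.

36.1 V/m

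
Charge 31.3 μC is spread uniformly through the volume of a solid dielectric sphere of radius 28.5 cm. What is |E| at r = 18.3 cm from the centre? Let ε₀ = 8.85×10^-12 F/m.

Use a concentric Gaussian sphere at r = 18.3 cm (r < R).
Only the charge within r is enclosed: Q_enc = Q·(r/R)³ = (31.3 μC)·(18.3 cm/28.5 cm)³ = 8.286×10^-6 C.
Gauss's law: E·4πr² = Q_enc/ε₀.
E = |Q_enc|/(4πε₀r²) = (8.286e-6)/(4π·8.85×10^-12·(0.183)²) = 2.22×10^6 N/C.

|E| ≈ 2.22×10^6 N/C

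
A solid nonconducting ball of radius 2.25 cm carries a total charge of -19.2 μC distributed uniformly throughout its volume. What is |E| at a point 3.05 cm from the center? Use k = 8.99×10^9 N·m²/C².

By spherical symmetry E is radial; choose a Gaussian sphere of radius r = 3.05 cm (r > R, so the entire charge is enclosed).
Q_enc = -19.2 μC = -1.92×10^-5 C.
By Gauss's law, ∮E·dA = E·4πr² = Q_enc/ε₀.
E = k|Q_enc|/r² = (8.99×10^9)(1.92×10^-5)/(0.0305)² = 1.86×10^8 N/C.

|E| = 1.86×10^8 N/C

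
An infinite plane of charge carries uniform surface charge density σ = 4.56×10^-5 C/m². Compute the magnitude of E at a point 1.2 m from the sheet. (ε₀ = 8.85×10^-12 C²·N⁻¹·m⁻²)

The symmetry is planar: E is normal to the sheet and the same magnitude on both sides. Take a pillbox straddling the sheet with end-cap area A.
Flux Φ = 2EA and Q_enc = σA, so 2EA = σA/ε₀ ⇒ E = |σ|/(2ε₀), independent of distance.
E = |σ|/(2ε₀) = (4.56e-5)/(2·8.85×10^-12) = 2.58×10^6 N/C.

E ≈ 2.58×10^6 N/C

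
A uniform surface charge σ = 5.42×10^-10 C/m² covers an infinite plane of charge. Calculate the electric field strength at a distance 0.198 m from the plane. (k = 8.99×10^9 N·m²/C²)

E ≈ 30.6 N/C

By planar symmetry E is perpendicular to the sheet and uniform; use a Gaussian pillbox with flat faces of area A on each side of the sheet.
Only the two end caps contribute flux: Φ = 2EA. With Q_enc = σA, Gauss's law gives E = |σ|/(2ε₀).
E = 2πk|σ| = 2π(8.99×10^9)(5.42×10^-10) = 30.6 N/C.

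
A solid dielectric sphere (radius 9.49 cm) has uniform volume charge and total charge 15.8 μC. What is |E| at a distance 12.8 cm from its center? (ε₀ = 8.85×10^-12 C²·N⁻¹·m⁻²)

Symmetry ⇒ E = E(r) r̂. Gaussian sphere of radius r = 12.8 cm (r > R, so the entire charge is enclosed).
Q_enc = 15.8 μC = 1.58×10^-5 C.
Applying ∮E·dA = Q_enc/ε₀ with Φ = E(4πr²):
E = |Q_enc|/(4πε₀r²) = (1.58×10^-5)/(4π·8.85×10^-12·(0.128)²) = 8.67e6 N/C.

E ≈ 8.67×10^6 V/m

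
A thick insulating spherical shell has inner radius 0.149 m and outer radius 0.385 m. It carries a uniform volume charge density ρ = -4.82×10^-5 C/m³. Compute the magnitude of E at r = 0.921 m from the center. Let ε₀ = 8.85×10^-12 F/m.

By spherical symmetry E is radial; choose a Gaussian sphere of radius r = 0.921 m (r > 0.385 m, enclosing the whole shell).
Q_enc = ρ·(4π/3)(b³ − a³) = (-4.82×10^-5)·(4π/3)·((0.385)³ − (0.149)³) = -1.085e-5 C.
Gauss's law: E·4πr² = Q_enc/ε₀.
E = |Q_enc|/(4πε₀r²) = (1.085×10^-5)/(4π·8.85×10^-12·(0.921)²) = 1.15×10^5 N/C.

|E| ≈ 1.15×10^5 N/C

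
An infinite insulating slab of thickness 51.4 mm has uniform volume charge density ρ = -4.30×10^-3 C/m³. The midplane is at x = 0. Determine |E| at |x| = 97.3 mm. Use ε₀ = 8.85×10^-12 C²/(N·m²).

The point |x| = 97.3 mm lies outside the slab (half-thickness 0.0257 m). A symmetric pillbox spanning the full slab encloses Q_enc = ρ·d·A.
Flux = 2EA ⇒ E = |ρ|d/(2ε₀), independent of distance outside.
E = (4.30e-3)(0.0514)/(2·8.85×10^-12) = 1.25×10^7 N/C.

E ≈ 1.25×10^7 N/C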